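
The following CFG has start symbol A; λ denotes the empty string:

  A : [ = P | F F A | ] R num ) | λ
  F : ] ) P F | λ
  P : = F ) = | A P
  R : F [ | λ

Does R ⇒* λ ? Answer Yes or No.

Yes

R has an λ-production, so R ⇒ λ.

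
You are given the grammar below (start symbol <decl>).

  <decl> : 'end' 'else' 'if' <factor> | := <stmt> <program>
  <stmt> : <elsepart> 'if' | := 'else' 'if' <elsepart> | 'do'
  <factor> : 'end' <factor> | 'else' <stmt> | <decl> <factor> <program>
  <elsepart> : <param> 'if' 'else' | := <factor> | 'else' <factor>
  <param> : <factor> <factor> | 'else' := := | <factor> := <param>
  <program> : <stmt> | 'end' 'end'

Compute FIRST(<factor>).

{ 'else', 'end', := }

<factor> : 'end' <factor> contributes {'end'}.
<factor> : 'else' <stmt> contributes {'else'}.
From <factor> : <decl> <factor> <program>: add FIRST(<decl>) = { 'end', := }.
Union: FIRST(<factor>) = { 'else', 'end', := }.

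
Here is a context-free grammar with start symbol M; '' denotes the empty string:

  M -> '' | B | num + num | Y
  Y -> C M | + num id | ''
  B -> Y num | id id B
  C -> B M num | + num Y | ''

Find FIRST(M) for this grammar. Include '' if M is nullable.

{ +, id, num, '' }

M -> '' contributes ''.
From M -> B: add FIRST(B) = { +, id, num }.
M -> num + num contributes {num}.
From M -> Y: add FIRST(Y) = { +, id, num, '' } (including '' since Y is nullable).
Union: FIRST(M) = { +, id, num, '' }.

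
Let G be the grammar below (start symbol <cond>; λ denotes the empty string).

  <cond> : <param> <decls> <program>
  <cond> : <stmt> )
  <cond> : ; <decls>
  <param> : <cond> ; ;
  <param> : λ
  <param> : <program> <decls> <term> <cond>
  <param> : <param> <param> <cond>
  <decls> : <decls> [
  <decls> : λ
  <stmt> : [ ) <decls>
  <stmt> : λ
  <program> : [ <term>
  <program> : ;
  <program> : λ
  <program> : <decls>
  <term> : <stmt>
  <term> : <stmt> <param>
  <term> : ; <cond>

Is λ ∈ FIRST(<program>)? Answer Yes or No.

Yes

<program> has an λ-production, so <program> ⇒ λ.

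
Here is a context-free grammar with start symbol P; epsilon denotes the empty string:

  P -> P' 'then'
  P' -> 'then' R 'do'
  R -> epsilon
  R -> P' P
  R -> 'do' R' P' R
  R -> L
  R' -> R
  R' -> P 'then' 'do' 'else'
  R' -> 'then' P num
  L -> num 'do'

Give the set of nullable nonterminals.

Directly nullable (have an epsilon-production): R.
R' -> R with every symbol nullable, so R' is nullable.
No other nonterminal has a production whose RHS symbols are all nullable.

{ R, R' }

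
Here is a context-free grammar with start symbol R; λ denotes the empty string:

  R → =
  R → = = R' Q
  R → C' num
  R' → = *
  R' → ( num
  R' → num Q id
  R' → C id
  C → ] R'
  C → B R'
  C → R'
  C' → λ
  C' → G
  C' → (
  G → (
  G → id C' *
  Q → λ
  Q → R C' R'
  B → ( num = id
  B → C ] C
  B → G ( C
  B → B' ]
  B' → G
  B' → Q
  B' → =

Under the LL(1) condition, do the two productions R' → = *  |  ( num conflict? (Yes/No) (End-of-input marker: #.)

No

FIRST(= *) = { = } and FIRST(( num) = { ( }.
The FIRST sets are disjoint and neither alternative is nullable — no conflict.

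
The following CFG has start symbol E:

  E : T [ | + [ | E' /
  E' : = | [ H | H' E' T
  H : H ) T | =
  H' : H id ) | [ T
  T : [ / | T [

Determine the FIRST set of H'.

From H' : H id ): add FIRST(H) = { = }.
H' : [ T contributes {[}.
Union: FIRST(H') = { =, [ }.

{ =, [ }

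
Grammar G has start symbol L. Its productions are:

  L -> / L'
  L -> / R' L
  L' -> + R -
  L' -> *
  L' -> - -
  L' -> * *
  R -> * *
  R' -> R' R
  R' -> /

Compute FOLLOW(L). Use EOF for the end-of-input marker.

{ EOF }

L is the start symbol, so EOF ∈ FOLLOW(L).
In L -> / R' L: L is at the end, add FOLLOW(L) = { EOF }.
Union: FOLLOW(L) = { EOF }.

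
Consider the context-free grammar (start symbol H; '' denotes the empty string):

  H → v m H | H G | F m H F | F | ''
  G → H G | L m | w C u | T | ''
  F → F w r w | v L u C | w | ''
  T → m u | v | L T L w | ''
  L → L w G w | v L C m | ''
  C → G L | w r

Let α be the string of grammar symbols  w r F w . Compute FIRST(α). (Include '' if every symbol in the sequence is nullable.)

{ w }

w is a terminal; add {w} and stop.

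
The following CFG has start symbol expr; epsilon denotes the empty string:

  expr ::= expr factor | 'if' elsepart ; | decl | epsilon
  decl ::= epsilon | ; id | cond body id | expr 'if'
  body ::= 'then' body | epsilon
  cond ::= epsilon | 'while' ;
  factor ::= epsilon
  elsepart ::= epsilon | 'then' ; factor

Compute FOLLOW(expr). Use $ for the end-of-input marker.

expr is the start symbol, so $ ∈ FOLLOW(expr).
In expr ::= expr factor: add FIRST(factor)\{epsilon} = {  }.
  Since factor is nullable, also add FOLLOW(expr) = { $, 'if' }.
In decl ::= expr 'if': add FIRST('if') = { 'if' }.
Union: FOLLOW(expr) = { $, 'if' }.

{ $, 'if' }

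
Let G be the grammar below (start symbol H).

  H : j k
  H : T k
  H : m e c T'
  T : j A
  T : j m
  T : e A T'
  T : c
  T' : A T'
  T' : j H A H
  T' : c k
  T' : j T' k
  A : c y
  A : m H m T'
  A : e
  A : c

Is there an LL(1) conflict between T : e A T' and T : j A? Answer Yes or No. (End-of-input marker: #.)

FIRST(e A T') = { e } and FIRST(j A) = { j }.
The FIRST sets are disjoint and neither alternative is nullable — no conflict.

No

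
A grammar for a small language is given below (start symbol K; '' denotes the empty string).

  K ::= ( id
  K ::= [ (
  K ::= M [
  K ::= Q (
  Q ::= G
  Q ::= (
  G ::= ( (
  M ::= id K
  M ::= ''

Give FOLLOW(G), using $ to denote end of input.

{ ( }

In Q ::= G: G is at the end, add FOLLOW(Q) = { ( }.
Union: FOLLOW(G) = { ( }.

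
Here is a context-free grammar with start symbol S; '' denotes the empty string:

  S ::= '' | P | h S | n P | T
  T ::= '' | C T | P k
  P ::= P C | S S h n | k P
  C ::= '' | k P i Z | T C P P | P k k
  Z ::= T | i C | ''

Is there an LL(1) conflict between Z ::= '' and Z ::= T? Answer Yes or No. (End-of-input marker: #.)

FIRST('') = { '' } and FIRST(T) = { h, k, n, '' }.
Both alternatives are nullable, violating the LL(1) condition.

Yes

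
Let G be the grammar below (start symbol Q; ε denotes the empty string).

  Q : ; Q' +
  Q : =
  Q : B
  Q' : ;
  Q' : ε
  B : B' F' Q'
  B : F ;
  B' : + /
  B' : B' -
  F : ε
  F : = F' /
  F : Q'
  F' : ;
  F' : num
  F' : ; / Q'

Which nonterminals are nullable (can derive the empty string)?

{ F, Q' }

Directly nullable (have an ε-production): Q', F.
No other nonterminal has a production whose RHS symbols are all nullable.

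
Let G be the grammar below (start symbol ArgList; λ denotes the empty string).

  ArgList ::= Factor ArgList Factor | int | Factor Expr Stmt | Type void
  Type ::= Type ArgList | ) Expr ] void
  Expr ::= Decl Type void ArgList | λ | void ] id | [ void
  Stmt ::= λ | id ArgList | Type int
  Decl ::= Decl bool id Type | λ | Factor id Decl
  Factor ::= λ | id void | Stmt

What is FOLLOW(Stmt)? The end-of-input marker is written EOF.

In ArgList ::= Factor Expr Stmt: Stmt is at the end, add FOLLOW(ArgList) = { EOF, ), [, ], bool, id, int, void }.
In Factor ::= Stmt: Stmt is at the end, add FOLLOW(Factor) = { EOF, ), [, ], bool, id, int, void }.
Union: FOLLOW(Stmt) = { EOF, ), [, ], bool, id, int, void }.

{ EOF, ), [, ], bool, id, int, void }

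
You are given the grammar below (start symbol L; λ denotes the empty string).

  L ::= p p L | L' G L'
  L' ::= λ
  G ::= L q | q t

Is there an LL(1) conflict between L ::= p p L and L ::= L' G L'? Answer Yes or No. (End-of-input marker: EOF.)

FIRST(p p L) = { p } and FIRST(L' G L') = { p, q }.
Both contain p, so the two alternatives are not disjoint — LL(1) conflict.

Yes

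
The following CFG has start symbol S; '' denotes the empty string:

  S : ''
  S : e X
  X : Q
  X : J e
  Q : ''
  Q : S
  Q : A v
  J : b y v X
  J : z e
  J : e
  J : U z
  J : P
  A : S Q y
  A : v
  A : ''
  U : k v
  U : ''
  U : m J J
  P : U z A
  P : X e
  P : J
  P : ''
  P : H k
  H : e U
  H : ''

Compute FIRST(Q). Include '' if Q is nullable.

{ e, v, y, '' }

Q : '' contributes ''.
From Q : S: add FIRST(S) = { e, '' } (including '' since S is nullable).
From Q : A v: A nullable, take FIRST(A) ∪ {v} = { e, v, y }.
Union: FIRST(Q) = { e, v, y, '' }.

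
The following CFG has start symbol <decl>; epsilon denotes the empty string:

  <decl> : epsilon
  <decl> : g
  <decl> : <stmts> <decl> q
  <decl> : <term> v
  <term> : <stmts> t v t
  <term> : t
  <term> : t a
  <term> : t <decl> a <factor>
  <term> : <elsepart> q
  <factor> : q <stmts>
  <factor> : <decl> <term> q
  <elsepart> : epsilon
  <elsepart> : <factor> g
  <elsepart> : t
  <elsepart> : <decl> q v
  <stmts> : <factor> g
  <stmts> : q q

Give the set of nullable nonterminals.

Directly nullable (have an epsilon-production): <decl>, <elsepart>.
No other nonterminal has a production whose RHS symbols are all nullable.

{ <decl>, <elsepart> }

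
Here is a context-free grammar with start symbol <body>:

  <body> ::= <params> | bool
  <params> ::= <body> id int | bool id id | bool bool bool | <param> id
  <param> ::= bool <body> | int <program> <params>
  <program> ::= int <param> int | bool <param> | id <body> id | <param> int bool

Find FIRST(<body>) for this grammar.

{ bool, int }

From <body> ::= <params>: add FIRST(<params>) = { bool, int }.
<body> ::= bool contributes {bool}.
Union: FIRST(<body>) = { bool, int }.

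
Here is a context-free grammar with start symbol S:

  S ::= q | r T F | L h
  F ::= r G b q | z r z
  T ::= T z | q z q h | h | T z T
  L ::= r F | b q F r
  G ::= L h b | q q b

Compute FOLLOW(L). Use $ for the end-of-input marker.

{ h }

In S ::= L h: add FIRST(h) = { h }.
In G ::= L h b: add FIRST(h b) = { h }.
Union: FOLLOW(L) = { h }.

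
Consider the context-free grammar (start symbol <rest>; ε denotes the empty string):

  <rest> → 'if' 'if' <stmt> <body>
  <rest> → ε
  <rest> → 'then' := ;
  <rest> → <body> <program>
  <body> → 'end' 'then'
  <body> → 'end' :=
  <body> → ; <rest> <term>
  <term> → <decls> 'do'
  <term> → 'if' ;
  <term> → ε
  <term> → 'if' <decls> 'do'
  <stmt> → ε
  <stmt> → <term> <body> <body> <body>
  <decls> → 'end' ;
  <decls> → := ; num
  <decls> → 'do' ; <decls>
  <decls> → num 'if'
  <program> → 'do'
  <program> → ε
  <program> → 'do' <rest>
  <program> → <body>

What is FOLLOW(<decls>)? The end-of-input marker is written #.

In <term> → <decls> 'do': add FIRST('do') = { 'do' }.
In <term> → 'if' <decls> 'do': add FIRST('do') = { 'do' }.
In <decls> → 'do' ; <decls>: <decls> is at the end, add FOLLOW(<decls>) = { 'do' }.
Union: FOLLOW(<decls>) = { 'do' }.

{ 'do' }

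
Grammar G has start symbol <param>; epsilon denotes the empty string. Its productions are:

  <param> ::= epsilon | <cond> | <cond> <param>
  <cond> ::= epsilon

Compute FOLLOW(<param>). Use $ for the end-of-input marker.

<param> is the start symbol, so $ ∈ FOLLOW(<param>).
In <param> ::= <cond> <param>: <param> is at the end, add FOLLOW(<param>) = { $ }.
Union: FOLLOW(<param>) = { $ }.

{ $ }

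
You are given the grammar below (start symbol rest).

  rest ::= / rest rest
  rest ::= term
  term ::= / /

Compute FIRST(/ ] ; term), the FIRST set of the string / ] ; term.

{ / }

/ is a terminal; add {/} and stop.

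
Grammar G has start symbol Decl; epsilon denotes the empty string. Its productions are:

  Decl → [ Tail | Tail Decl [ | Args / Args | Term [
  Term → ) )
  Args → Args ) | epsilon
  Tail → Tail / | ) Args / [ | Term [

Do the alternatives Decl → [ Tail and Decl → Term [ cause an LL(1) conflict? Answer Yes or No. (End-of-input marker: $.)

No

FIRST([ Tail) = { [ } and FIRST(Term [) = { ) }.
The FIRST sets are disjoint and neither alternative is nullable — no conflict.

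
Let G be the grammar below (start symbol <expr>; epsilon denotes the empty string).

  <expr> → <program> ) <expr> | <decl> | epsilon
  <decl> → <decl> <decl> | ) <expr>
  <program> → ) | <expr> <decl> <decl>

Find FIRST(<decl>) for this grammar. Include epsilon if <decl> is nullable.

From <decl> → <decl> <decl>: add FIRST(<decl>) = { ) }.
<decl> → ) <expr> contributes {)}.
Union: FIRST(<decl>) = { ) }.

{ ) }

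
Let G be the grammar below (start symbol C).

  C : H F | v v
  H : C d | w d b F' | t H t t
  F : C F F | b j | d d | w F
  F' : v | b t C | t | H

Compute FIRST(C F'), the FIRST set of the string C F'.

{ t, v, w }

Add FIRST(C) = { t, v, w }; C is not nullable, stop.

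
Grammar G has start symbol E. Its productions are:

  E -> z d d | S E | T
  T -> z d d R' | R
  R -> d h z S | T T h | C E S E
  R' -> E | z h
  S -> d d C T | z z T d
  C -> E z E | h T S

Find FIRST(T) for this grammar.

T -> z d d R' contributes {z}.
From T -> R: add FIRST(R) = { d, h, z }.
Union: FIRST(T) = { d, h, z }.

{ d, h, z }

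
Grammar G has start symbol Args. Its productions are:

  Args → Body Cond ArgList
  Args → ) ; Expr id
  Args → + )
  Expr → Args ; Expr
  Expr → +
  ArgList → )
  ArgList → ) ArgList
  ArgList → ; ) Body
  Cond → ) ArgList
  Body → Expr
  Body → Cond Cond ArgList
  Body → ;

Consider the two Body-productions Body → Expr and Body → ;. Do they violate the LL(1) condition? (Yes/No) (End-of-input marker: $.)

Yes

FIRST(Expr) = { ), +, ; } and FIRST(;) = { ; }.
Both contain ;, so the two alternatives are not disjoint — LL(1) conflict.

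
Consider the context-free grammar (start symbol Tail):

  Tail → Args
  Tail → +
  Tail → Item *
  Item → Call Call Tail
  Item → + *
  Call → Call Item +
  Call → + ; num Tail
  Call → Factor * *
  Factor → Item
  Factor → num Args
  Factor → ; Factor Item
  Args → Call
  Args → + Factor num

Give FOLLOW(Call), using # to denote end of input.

In Item → Call Call Tail: add FIRST(Call Tail) = { +, ;, num }.
In Item → Call Call Tail: add FIRST(Tail) = { +, ;, num }.
In Call → Call Item +: add FIRST(Item +) = { +, ;, num }.
In Args → Call: Call is at the end, add FOLLOW(Args) = { #, *, +, ;, num }.
Union: FOLLOW(Call) = { #, *, +, ;, num }.

{ #, *, +, ;, num }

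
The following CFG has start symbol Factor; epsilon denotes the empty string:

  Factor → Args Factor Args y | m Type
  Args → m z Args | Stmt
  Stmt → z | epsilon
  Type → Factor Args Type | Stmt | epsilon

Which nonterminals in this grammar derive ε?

Directly nullable (have an epsilon-production): Stmt, Type.
Args → Stmt with every symbol nullable, so Args is nullable.
No other nonterminal has a production whose RHS symbols are all nullable.

{ Args, Stmt, Type }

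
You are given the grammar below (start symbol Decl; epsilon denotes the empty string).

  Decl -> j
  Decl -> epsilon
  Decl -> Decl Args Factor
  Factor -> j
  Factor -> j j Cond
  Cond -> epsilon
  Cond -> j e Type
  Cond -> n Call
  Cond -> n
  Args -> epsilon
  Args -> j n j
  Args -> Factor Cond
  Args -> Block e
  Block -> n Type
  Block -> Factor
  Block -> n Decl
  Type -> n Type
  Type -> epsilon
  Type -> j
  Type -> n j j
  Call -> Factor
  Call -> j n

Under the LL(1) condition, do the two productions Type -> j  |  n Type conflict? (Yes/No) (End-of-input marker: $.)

No

FIRST(j) = { j } and FIRST(n Type) = { n }.
The FIRST sets are disjoint and neither alternative is nullable — no conflict.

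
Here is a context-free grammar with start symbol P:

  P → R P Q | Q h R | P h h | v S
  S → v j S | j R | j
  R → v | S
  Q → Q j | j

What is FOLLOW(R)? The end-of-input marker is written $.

In P → R P Q: add FIRST(P Q) = { j, v }.
In P → Q h R: R is at the end, add FOLLOW(P) = { $, h, j }.
In S → j R: R is at the end, add FOLLOW(S) = { $, h, j, v }.
Union: FOLLOW(R) = { $, h, j, v }.

{ $, h, j, v }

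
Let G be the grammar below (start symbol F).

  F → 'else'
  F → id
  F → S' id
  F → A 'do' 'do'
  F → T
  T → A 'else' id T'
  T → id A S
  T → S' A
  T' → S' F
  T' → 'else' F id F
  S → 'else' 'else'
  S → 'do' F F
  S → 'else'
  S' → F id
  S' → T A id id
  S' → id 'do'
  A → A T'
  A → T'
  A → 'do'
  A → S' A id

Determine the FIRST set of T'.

From T' → S' F: add FIRST(S') = { 'do', 'else', id }.
T' → 'else' F id F contributes {'else'}.
Union: FIRST(T') = { 'do', 'else', id }.

{ 'do', 'else', id }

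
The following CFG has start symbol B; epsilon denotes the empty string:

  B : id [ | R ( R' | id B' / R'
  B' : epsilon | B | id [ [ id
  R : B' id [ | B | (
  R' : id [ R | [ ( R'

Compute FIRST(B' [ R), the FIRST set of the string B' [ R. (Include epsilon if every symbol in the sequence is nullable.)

{ (, [, id }

Add FIRST(B')\{epsilon} = { (, id }; B' is nullable, continue.
[ is a terminal; add {[} and stop.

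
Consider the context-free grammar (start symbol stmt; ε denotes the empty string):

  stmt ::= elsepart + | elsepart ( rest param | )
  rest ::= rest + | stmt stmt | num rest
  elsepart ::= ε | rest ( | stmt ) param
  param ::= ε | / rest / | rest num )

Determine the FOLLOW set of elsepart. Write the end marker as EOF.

In stmt ::= elsepart +: add FIRST(+) = { + }.
In stmt ::= elsepart ( rest param: add FIRST(( rest param) = { ( }.
Union: FOLLOW(elsepart) = { (, + }.

{ (, + }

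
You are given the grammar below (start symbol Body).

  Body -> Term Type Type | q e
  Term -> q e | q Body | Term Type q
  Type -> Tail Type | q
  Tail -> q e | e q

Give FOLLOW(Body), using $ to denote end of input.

Body is the start symbol, so $ ∈ FOLLOW(Body).
In Term -> q Body: Body is at the end, add FOLLOW(Term) = { e, q }.
Union: FOLLOW(Body) = { $, e, q }.

{ $, e, q }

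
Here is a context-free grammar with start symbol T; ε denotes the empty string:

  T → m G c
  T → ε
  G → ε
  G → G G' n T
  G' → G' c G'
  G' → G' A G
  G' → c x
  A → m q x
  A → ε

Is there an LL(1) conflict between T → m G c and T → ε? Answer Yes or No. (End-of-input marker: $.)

FIRST(m G c) = { m } and FIRST(ε) = { ε }.
The second alternative is nullable and FOLLOW(T) = { $, c, m, n } shares m with FIRST of the first — conflict.

Yes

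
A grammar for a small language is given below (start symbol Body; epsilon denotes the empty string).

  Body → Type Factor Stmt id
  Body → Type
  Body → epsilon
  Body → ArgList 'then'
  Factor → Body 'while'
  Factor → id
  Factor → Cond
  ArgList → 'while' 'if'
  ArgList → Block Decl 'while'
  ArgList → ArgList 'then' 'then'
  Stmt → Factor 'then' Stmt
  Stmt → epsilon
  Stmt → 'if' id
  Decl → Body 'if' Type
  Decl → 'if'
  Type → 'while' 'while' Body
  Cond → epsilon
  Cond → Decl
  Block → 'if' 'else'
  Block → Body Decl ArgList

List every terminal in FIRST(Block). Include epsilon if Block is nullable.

Block → 'if' 'else' contributes {'if'}.
From Block → Body Decl ArgList: Body nullable, take FIRST(Body) ∪ FIRST(Decl) = { 'if', 'while' }.
Union: FIRST(Block) = { 'if', 'while' }.

{ 'if', 'while' }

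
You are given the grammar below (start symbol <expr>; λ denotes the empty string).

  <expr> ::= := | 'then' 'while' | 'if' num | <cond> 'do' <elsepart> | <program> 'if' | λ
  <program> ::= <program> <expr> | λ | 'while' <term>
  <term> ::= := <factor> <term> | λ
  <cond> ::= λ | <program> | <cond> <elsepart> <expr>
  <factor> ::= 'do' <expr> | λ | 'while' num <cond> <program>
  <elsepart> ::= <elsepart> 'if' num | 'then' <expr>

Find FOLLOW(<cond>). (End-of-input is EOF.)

In <expr> ::= <cond> 'do' <elsepart>: add FIRST('do' <elsepart>) = { 'do' }.
In <cond> ::= <cond> <elsepart> <expr>: add FIRST(<elsepart> <expr>) = { 'then' }.
In <factor> ::= 'while' num <cond> <program>: add FIRST(<program>)\{λ} = { 'do', 'if', 'then', 'while', := }.
  Since <program> is nullable, also add FOLLOW(<factor>) = { 'do', 'if', 'then', 'while', := }.
Union: FOLLOW(<cond>) = { 'do', 'if', 'then', 'while', := }.

{ 'do', 'if', 'then', 'while', := }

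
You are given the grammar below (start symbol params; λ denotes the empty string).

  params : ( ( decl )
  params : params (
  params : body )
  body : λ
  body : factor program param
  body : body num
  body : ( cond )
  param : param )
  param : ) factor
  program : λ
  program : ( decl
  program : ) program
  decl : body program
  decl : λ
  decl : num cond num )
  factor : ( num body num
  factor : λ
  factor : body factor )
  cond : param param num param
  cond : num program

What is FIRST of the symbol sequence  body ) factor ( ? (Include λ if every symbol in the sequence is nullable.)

{ (, ), num }

Add FIRST(body)\{λ} = { (, ), num }; body is nullable, continue.
) is a terminal; add {)} and stop.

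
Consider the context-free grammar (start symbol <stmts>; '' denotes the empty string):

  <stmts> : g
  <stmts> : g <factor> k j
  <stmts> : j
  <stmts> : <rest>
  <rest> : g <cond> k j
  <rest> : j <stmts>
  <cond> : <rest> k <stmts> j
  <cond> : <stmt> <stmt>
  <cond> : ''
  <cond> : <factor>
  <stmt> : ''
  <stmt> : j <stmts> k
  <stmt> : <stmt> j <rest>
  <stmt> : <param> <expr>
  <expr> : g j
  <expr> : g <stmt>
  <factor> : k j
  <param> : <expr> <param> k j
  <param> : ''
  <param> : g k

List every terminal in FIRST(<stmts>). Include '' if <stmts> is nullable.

<stmts> : g contributes {g}.
<stmts> : g <factor> k j contributes {g}.
<stmts> : j contributes {j}.
From <stmts> : <rest>: add FIRST(<rest>) = { g, j }.
Union: FIRST(<stmts>) = { g, j }.

{ g, j }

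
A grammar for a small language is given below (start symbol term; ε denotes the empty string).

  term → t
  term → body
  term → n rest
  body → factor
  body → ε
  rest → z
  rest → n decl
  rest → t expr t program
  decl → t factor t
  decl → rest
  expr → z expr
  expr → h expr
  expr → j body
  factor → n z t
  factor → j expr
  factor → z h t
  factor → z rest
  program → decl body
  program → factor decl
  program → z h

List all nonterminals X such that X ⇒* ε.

Directly nullable (have an ε-production): body.
term → body with every symbol nullable, so term is nullable.
No other nonterminal has a production whose RHS symbols are all nullable.

{ body, term }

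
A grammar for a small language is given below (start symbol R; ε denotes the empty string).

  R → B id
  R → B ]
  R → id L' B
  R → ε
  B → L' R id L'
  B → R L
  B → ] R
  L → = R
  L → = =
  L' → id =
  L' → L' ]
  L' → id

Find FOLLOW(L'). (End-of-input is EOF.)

In R → id L' B: add FIRST(B) = { =, ], id }.
In B → L' R id L': add FIRST(R id L') = { =, ], id }.
In B → L' R id L': L' is at the end, add FOLLOW(B) = { EOF, =, ], id }.
In L' → L' ]: add FIRST(]) = { ] }.
Union: FOLLOW(L') = { EOF, =, ], id }.

{ EOF, =, ], id }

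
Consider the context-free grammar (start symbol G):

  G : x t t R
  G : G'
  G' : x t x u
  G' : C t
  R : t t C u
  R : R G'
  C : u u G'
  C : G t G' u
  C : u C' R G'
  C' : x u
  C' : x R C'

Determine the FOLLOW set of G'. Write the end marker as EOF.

{ EOF, t, u, x }

In G : G': G' is at the end, add FOLLOW(G) = { EOF, t }.
In R : R G': G' is at the end, add FOLLOW(R) = { EOF, t, u, x }.
In C : u u G': G' is at the end, add FOLLOW(C) = { t, u }.
In C : G t G' u: add FIRST(u) = { u }.
In C : u C' R G': G' is at the end, add FOLLOW(C) = { t, u }.
Union: FOLLOW(G') = { EOF, t, u, x }.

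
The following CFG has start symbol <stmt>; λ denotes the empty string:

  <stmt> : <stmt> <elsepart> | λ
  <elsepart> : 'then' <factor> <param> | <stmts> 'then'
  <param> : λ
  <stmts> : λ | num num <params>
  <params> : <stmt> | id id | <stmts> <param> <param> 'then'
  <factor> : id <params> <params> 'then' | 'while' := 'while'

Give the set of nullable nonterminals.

Directly nullable (have an λ-production): <stmt>, <param>, <stmts>.
<params> : <stmt> with every symbol nullable, so <params> is nullable.
No other nonterminal has a production whose RHS symbols are all nullable.

{ <param>, <params>, <stmt>, <stmts> }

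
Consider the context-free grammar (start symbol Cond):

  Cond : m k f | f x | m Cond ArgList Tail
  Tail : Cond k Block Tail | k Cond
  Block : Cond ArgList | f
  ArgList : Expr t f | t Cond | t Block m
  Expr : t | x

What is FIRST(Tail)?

From Tail : Cond k Block Tail: add FIRST(Cond) = { f, m }.
Tail : k Cond contributes {k}.
Union: FIRST(Tail) = { f, k, m }.

{ f, k, m }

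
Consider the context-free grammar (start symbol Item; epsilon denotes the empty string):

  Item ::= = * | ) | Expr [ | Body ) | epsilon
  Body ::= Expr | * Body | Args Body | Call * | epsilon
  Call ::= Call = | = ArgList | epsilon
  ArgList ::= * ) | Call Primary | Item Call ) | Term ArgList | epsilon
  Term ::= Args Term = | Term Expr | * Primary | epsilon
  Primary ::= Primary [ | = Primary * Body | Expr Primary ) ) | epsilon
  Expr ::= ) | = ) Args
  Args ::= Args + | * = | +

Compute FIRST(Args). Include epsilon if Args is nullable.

From Args ::= Args +: add FIRST(Args) = { *, + }.
Args ::= * = contributes {*}.
Args ::= + contributes {+}.
Union: FIRST(Args) = { *, + }.

{ *, + }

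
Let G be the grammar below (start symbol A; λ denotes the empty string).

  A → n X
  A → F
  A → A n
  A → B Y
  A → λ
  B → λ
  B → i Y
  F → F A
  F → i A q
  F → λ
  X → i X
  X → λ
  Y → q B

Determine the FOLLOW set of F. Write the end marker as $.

{ $, i, n, q }

In A → F: F is at the end, add FOLLOW(A) = { $, i, n, q }.
In F → F A: add FIRST(A)\{λ} = { i, n, q }.
  Since A is nullable, also add FOLLOW(F) = { $, i, n, q }.
Union: FOLLOW(F) = { $, i, n, q }.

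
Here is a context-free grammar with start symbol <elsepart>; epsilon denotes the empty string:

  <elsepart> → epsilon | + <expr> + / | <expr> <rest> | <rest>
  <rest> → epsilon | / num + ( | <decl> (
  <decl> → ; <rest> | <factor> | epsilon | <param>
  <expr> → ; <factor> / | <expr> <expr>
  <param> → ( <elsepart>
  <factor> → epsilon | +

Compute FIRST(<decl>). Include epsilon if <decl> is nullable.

{ (, +, ;, epsilon }

<decl> → ; <rest> contributes {;}.
From <decl> → <factor>: add FIRST(<factor>) = { +, epsilon } (including epsilon since <factor> is nullable).
<decl> → epsilon contributes epsilon.
From <decl> → <param>: add FIRST(<param>) = { ( }.
Union: FIRST(<decl>) = { (, +, ;, epsilon }.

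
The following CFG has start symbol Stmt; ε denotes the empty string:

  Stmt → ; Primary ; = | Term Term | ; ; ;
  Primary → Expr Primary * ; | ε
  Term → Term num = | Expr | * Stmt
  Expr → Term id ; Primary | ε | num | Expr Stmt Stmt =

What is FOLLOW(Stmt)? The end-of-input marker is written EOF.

Stmt is the start symbol, so EOF ∈ FOLLOW(Stmt).
In Term → * Stmt: Stmt is at the end, add FOLLOW(Term) = { EOF, *, ;, =, id, num }.
In Expr → Expr Stmt Stmt =: add FIRST(Stmt =) = { *, ;, =, id, num }.
In Expr → Expr Stmt Stmt =: add FIRST(=) = { = }.
Union: FOLLOW(Stmt) = { EOF, *, ;, =, id, num }.

{ EOF, *, ;, =, id, num }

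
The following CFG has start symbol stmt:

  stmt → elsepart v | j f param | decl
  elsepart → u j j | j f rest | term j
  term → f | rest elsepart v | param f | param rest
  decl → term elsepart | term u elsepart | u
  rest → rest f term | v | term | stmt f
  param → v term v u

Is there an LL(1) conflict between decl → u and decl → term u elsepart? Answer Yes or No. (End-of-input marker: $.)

FIRST(u) = { u } and FIRST(term u elsepart) = { f, j, u, v }.
Both contain u, so the two alternatives are not disjoint — LL(1) conflict.

Yes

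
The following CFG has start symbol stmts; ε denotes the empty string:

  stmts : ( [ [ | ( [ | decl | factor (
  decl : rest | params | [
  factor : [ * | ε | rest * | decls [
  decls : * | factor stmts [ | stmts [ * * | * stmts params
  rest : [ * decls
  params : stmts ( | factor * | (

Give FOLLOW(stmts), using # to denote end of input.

{ #, (, *, [ }

stmts is the start symbol, so # ∈ FOLLOW(stmts).
In decls : factor stmts [: add FIRST([) = { [ }.
In decls : stmts [ * *: add FIRST([ * *) = { [ }.
In decls : * stmts params: add FIRST(params) = { (, *, [ }.
In params : stmts (: add FIRST(() = { ( }.
Union: FOLLOW(stmts) = { #, (, *, [ }.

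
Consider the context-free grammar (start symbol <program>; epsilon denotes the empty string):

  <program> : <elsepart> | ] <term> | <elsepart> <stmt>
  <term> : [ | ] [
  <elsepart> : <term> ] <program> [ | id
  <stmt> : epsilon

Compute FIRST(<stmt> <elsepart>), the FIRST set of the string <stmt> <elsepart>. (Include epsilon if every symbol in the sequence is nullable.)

Add FIRST(<stmt>)\{epsilon} = {  }; <stmt> is nullable, continue.
Add FIRST(<elsepart>) = { [, ], id }; <elsepart> is not nullable, stop.

{ [, ], id }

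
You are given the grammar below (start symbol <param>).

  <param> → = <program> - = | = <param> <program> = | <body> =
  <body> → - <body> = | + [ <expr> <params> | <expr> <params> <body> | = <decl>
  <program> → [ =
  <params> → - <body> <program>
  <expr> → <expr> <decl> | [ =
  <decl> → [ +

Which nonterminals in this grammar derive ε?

No nonterminal has an empty production or an RHS whose symbols are all nullable.

{ } (none)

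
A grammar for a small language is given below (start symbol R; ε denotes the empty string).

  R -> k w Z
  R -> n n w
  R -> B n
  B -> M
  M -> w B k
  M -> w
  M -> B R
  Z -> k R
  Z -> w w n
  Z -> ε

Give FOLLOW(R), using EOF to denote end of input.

R is the start symbol, so EOF ∈ FOLLOW(R).
In M -> B R: R is at the end, add FOLLOW(M) = { k, n, w }.
In Z -> k R: R is at the end, add FOLLOW(Z) = { EOF, k, n, w }.
Union: FOLLOW(R) = { EOF, k, n, w }.

{ EOF, k, n, w }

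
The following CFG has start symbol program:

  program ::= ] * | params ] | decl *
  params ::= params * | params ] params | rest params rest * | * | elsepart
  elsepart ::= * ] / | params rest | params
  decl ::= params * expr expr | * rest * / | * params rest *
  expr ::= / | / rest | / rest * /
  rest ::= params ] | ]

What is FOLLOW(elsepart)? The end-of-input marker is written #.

{ *, ] }

In params ::= elsepart: elsepart is at the end, add FOLLOW(params) = { *, ] }.
Union: FOLLOW(elsepart) = { *, ] }.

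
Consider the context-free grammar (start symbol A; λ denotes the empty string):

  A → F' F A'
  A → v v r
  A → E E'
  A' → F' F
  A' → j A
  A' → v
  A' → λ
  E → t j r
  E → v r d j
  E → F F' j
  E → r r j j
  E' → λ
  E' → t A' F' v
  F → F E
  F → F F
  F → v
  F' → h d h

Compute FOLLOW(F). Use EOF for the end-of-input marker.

{ EOF, h, j, r, t, v }

In A → F' F A': add FIRST(A')\{λ} = { h, j, v }.
  Since A' is nullable, also add FOLLOW(A) = { EOF, h }.
In A' → F' F: F is at the end, add FOLLOW(A') = { EOF, h }.
In E → F F' j: add FIRST(F' j) = { h }.
In F → F E: add FIRST(E) = { r, t, v }.
In F → F F: add FIRST(F) = { v }.
In F → F F: F is at the end, add FOLLOW(F) = { EOF, h, j, r, t, v }.
Union: FOLLOW(F) = { EOF, h, j, r, t, v }.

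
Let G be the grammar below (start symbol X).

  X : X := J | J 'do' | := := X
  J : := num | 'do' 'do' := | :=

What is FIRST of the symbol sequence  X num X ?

Add FIRST(X) = { 'do', := }; X is not nullable, stop.

{ 'do', := }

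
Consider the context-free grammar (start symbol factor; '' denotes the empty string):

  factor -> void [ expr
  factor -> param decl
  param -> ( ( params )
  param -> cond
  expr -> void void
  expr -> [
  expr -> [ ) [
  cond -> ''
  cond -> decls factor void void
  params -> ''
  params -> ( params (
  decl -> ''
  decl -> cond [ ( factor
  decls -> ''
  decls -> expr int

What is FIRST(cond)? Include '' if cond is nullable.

{ (, [, void, '' }

cond -> '' contributes ''.
From cond -> decls factor void void: decls, factor nullable, take FIRST(decls) ∪ FIRST(factor) ∪ {void} = { (, [, void }.
Union: FIRST(cond) = { (, [, void, '' }.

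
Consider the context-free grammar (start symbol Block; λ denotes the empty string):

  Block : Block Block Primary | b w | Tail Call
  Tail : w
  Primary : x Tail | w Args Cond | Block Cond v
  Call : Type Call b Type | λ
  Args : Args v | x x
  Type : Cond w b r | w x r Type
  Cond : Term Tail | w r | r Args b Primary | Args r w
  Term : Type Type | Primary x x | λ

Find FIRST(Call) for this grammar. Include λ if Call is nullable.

From Call : Type Call b Type: add FIRST(Type) = { b, r, w, x }.
Call : λ contributes λ.
Union: FIRST(Call) = { b, r, w, x, λ }.

{ b, r, w, x, λ }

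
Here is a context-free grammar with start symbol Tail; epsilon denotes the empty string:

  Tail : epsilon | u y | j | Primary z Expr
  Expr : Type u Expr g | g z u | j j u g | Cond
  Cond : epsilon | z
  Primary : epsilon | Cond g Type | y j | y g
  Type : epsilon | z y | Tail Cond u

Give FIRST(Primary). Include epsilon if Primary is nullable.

{ g, y, z, epsilon }

Primary : epsilon contributes epsilon.
From Primary : Cond g Type: Cond nullable, take FIRST(Cond) ∪ {g} = { g, z }.
Primary : y j contributes {y}.
Primary : y g contributes {y}.
Union: FIRST(Primary) = { g, y, z, epsilon }.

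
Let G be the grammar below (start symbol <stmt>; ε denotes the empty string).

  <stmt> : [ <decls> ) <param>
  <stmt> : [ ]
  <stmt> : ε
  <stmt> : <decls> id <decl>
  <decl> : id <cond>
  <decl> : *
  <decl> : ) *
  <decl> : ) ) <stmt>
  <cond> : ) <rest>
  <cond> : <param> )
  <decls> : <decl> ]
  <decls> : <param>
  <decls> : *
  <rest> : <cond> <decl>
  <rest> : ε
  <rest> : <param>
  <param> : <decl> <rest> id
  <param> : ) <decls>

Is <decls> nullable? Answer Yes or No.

No

Nullable nonterminals: <rest>, <stmt>.
No production of <decls> has an RHS whose symbols are all nullable, so <decls> is not nullable.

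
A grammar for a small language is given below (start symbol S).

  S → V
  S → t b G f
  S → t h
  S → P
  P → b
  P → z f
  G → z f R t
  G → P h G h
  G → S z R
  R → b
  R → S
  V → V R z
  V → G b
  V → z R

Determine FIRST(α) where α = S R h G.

{ b, t, z }

Add FIRST(S) = { b, t, z }; S is not nullable, stop.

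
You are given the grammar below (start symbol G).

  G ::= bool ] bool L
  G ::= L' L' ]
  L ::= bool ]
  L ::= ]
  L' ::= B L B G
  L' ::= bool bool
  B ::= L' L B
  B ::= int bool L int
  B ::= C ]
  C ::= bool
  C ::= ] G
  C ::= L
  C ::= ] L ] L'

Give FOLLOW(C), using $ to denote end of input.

In B ::= C ]: add FIRST(]) = { ] }.
Union: FOLLOW(C) = { ] }.

{ ] }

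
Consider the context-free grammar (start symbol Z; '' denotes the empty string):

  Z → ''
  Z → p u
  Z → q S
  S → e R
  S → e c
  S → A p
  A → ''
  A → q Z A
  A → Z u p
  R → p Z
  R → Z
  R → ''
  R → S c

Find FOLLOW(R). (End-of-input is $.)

In S → e R: R is at the end, add FOLLOW(S) = { $, c, p, q, u }.
Union: FOLLOW(R) = { $, c, p, q, u }.

{ $, c, p, q, u }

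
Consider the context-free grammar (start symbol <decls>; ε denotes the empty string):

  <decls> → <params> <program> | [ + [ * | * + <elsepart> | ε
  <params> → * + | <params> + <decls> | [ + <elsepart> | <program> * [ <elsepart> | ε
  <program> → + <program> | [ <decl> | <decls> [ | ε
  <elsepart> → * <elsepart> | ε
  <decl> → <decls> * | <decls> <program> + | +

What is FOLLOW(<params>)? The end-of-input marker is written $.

{ $, *, +, [ }

In <decls> → <params> <program>: add FIRST(<program>)\{ε} = { *, +, [ }.
  Since <program> is nullable, also add FOLLOW(<decls>) = { $, *, +, [ }.
In <params> → <params> + <decls>: add FIRST(+ <decls>) = { + }.
Union: FOLLOW(<params>) = { $, *, +, [ }.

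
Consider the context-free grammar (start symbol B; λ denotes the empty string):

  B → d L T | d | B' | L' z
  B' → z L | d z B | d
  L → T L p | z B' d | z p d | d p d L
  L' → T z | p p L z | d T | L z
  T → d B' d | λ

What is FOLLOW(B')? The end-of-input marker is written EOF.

In B → B': B' is at the end, add FOLLOW(B) = { EOF, d }.
In L → z B' d: add FIRST(d) = { d }.
In T → d B' d: add FIRST(d) = { d }.
Union: FOLLOW(B') = { EOF, d }.

{ EOF, d }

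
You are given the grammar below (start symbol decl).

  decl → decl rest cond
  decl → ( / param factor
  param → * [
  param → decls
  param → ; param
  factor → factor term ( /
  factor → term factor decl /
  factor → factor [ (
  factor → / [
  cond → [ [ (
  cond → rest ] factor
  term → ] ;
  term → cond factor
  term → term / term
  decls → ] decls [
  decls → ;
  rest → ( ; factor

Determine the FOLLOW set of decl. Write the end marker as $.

{ $, (, / }

decl is the start symbol, so $ ∈ FOLLOW(decl).
In decl → decl rest cond: add FIRST(rest cond) = { ( }.
In factor → term factor decl /: add FIRST(/) = { / }.
Union: FOLLOW(decl) = { $, (, / }.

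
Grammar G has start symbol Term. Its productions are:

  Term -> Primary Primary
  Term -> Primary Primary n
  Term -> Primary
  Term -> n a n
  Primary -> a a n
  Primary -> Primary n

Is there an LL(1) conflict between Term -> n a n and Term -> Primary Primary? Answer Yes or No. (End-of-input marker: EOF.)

FIRST(n a n) = { n } and FIRST(Primary Primary) = { a }.
The FIRST sets are disjoint and neither alternative is nullable — no conflict.

No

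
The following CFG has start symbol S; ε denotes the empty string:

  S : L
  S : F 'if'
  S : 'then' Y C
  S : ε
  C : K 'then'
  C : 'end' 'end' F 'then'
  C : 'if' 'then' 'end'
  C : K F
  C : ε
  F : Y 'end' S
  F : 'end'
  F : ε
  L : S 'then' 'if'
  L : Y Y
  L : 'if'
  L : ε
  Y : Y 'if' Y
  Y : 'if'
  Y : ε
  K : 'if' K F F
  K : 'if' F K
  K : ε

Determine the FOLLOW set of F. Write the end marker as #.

{ #, 'end', 'if', 'then' }

In S : F 'if': add FIRST('if') = { 'if' }.
In C : 'end' 'end' F 'then': add FIRST('then') = { 'then' }.
In C : K F: F is at the end, add FOLLOW(C) = { #, 'end', 'if', 'then' }.
In K : 'if' K F F: add FIRST(F)\{ε} = { 'end', 'if' }.
  Since F is nullable, also add FOLLOW(K) = { #, 'end', 'if', 'then' }.
In K : 'if' K F F: F is at the end, add FOLLOW(K) = { #, 'end', 'if', 'then' }.
In K : 'if' F K: add FIRST(K)\{ε} = { 'if' }.
  Since K is nullable, also add FOLLOW(K) = { #, 'end', 'if', 'then' }.
Union: FOLLOW(F) = { #, 'end', 'if', 'then' }.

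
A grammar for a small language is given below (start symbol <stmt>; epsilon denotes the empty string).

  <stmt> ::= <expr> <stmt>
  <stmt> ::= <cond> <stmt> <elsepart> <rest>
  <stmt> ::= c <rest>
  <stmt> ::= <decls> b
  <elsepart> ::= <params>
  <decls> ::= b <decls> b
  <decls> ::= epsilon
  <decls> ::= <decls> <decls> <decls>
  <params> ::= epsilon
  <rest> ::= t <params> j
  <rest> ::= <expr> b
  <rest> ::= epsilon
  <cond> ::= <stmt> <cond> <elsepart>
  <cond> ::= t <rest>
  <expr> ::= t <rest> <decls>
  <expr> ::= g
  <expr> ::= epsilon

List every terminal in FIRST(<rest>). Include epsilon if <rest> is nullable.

{ b, g, t, epsilon }

<rest> ::= t <params> j contributes {t}.
From <rest> ::= <expr> b: <expr> nullable, take FIRST(<expr>) ∪ {b} = { b, g, t }.
<rest> ::= epsilon contributes epsilon.
Union: FIRST(<rest>) = { b, g, t, epsilon }.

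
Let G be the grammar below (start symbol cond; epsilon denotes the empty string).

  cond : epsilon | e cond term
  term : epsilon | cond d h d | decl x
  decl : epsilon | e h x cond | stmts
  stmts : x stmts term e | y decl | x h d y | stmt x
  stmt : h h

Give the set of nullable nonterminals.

Directly nullable (have an epsilon-production): cond, term, decl.
No other nonterminal has a production whose RHS symbols are all nullable.

{ cond, decl, term }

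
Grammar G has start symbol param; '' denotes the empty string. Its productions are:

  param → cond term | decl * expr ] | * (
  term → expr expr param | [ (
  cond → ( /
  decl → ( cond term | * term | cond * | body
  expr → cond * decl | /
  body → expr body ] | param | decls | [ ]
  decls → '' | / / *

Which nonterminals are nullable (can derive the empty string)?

Directly nullable (have an ''-production): decls.
decl → body with every symbol nullable, so decl is nullable.
body → decls with every symbol nullable, so body is nullable.
No other nonterminal has a production whose RHS symbols are all nullable.

{ body, decl, decls }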